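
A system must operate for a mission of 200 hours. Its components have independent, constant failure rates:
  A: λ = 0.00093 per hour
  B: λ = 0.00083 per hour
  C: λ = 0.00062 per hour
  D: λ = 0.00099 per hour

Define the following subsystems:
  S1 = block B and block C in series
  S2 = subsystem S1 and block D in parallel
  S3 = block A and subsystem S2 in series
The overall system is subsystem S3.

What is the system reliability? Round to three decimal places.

R(A) = exp(−0.00093 × 200) = 0.83027
R(B) = exp(−0.00083 × 200) = 0.84705
R(C) = exp(−0.00062 × 200) = 0.88338
R(D) = exp(−0.00099 × 200) = 0.82037
Series (B and C): 0.84705 × 0.88338 = 0.74827
Parallel ([0.74827] and D): 1 − (1 − 0.74827)(1 − 0.82037) = 0.95478
Series (A and [0.95478]): 0.83027 × 0.95478 = 0.793

0.793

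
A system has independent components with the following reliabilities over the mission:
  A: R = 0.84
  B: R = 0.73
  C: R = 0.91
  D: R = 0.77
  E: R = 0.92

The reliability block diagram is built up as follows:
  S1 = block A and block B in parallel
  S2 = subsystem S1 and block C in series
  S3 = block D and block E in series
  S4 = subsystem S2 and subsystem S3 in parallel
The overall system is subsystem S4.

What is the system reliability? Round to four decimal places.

Parallel (A and B): 1 − (1 − 0.840000)(1 − 0.730000) = 0.956800
Series ([0.956800] and C): 0.956800 × 0.910000 = 0.870688
Series (D and E): 0.770000 × 0.920000 = 0.708400
Parallel ([0.870688] and [0.708400]): 1 − (1 − 0.870688)(1 − 0.708400) = 0.9623

0.9623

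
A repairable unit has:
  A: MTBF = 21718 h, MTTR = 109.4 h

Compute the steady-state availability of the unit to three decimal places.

A(A) = MTBF/(MTBF+MTTR) = 21718/(21718+109.4) = 0.995

0.995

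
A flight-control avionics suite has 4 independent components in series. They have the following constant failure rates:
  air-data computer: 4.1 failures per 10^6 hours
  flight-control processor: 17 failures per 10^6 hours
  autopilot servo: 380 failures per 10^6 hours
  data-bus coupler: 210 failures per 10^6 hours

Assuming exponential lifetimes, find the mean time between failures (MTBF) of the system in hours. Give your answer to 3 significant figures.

Series of exponential components: λ_sys = Σ λ_i
λ_sys = 0.0000041 + 0.000017 + 0.00038 + 0.00021 = 6.1110e-04 /h
MTBF = 1 / λ_sys = 1640 h

1640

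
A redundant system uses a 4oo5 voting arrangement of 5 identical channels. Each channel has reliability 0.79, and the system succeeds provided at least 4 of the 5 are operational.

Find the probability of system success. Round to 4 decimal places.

R = Σ_{i=4}^{5} C(5,i) p^i (1−p)^{5−i} with p = 0.79
C(5,4)·0.79^4·0.21^1 = 0.408976
C(5,5)·0.79^5·0.21^0 = 0.307706
Sum = 0.7167

0.7167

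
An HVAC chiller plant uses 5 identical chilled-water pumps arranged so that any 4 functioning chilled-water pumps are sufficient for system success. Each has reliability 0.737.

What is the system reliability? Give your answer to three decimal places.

0.605

R = Σ_{i=4}^{5} C(5,i) p^i (1−p)^{5−i} with p = 0.737
C(5,4)·0.737^4·0.263^1 = 0.38797
C(5,5)·0.737^5·0.263^0 = 0.21744
Sum = 0.605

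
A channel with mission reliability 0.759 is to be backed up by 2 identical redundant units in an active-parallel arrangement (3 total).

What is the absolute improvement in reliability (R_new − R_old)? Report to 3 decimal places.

R_before = 0.759
R_after = 1 − (1 − 0.759)^3 = 0.986
ΔR = 0.986 − 0.759 = 0.227

0.227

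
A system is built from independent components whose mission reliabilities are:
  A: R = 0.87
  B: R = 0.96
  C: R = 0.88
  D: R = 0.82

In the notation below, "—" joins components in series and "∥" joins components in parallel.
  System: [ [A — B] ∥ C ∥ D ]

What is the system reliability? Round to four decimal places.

Series (A and B): 0.870000 × 0.960000 = 0.835200
Parallel ([0.835200], C, and D): 1 − (1 − 0.835200)(1 − 0.880000)(1 − 0.820000) = 0.9964

0.9964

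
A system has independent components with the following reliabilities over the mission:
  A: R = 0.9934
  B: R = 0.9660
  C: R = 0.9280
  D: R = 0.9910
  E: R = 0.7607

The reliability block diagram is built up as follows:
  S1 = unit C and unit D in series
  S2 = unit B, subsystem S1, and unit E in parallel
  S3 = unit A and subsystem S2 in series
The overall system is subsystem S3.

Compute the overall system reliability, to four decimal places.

Series (C and D): 0.928000 × 0.991000 = 0.919648
Parallel (B, [0.919648], and E): 1 − (1 − 0.966000)(1 − 0.919648)(1 − 0.760700) = 0.999346
Series (A and [0.999346]): 0.993400 × 0.999346 = 0.9928

0.9928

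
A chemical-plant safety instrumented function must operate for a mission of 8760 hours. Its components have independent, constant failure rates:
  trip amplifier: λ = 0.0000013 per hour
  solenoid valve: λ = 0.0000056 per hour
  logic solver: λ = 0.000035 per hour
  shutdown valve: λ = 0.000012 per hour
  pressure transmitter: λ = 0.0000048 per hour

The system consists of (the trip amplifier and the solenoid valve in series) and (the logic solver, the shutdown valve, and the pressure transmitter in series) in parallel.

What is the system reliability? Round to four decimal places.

R(trip amplifier) = exp(−0.0000013 × 8760) = 0.988677
R(solenoid valve) = exp(−0.0000056 × 8760) = 0.952128
R(logic solver) = exp(−0.000035 × 8760) = 0.735945
R(shutdown valve) = exp(−0.000012 × 8760) = 0.900216
R(pressure transmitter) = exp(−0.0000048 × 8760) = 0.958824
Series (trip amplifier and solenoid valve): 0.988677 × 0.952128 = 0.941347
Series (logic solver, shutdown valve, and pressure transmitter): 0.735945 × 0.900216 × 0.958824 = 0.635230
Parallel ([0.941347] and [0.635230]): 1 − (1 − 0.941347)(1 − 0.635230) = 0.9786

0.9786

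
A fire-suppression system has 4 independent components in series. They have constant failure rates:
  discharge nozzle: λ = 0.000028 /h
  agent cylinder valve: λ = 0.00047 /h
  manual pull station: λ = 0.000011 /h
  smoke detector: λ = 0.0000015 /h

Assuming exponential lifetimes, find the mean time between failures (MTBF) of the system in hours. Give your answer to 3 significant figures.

1960

Series of exponential components: λ_sys = Σ λ_i
λ_sys = 0.000028 + 0.00047 + 0.000011 + 0.0000015 = 5.1050e-04 /h
MTBF = 1 / λ_sys = 1960 h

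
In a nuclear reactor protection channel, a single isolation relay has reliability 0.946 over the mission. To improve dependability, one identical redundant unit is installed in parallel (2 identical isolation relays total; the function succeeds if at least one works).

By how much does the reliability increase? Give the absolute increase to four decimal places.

0.0511

R_before = 0.946
R_after = 1 − (1 − 0.946)^2 = 0.9971
ΔR = 0.9971 − 0.946 = 0.0511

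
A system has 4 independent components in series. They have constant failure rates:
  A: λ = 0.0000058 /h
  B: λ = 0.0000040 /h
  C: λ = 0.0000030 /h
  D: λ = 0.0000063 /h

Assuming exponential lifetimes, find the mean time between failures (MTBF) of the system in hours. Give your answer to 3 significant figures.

Series of exponential components: λ_sys = Σ λ_i
λ_sys = 0.0000058 + 0.0000040 + 0.0000030 + 0.0000063 = 1.9100e-05 /h
MTBF = 1 / λ_sys = 52400 h

52400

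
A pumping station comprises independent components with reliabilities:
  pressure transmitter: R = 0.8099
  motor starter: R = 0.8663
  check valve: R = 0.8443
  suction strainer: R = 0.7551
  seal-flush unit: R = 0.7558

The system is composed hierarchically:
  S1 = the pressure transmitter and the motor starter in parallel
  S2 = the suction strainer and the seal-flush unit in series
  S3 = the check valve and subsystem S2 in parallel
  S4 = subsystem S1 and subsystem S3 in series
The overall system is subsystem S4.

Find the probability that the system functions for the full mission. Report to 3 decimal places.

Parallel (pressure transmitter and motor starter): 1 − (1 − 0.80990)(1 − 0.86630) = 0.97458
Series (suction strainer and seal-flush unit): 0.75510 × 0.75580 = 0.57070
Parallel (check valve and [0.57070]): 1 − (1 − 0.84430)(1 − 0.57070) = 0.93316
Series ([0.97458] and [0.93316]): 0.97458 × 0.93316 = 0.909

0.909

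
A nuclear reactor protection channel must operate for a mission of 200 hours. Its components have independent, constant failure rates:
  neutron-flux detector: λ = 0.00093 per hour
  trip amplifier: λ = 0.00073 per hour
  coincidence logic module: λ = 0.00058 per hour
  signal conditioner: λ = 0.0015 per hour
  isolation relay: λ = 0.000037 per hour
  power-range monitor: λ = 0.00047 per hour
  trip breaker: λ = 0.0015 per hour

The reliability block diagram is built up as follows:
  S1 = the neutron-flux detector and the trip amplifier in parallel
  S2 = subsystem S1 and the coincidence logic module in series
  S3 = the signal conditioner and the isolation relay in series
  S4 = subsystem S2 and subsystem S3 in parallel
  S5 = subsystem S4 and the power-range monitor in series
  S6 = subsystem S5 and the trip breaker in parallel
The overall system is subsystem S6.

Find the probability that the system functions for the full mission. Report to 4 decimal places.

R(neutron-flux detector) = exp(−0.00093 × 200) = 0.830274
R(trip amplifier) = exp(−0.00073 × 200) = 0.864158
R(coincidence logic module) = exp(−0.00058 × 200) = 0.890475
R(signal conditioner) = exp(−0.0015 × 200) = 0.740818
R(isolation relay) = exp(−0.000037 × 200) = 0.992627
R(power-range monitor) = exp(−0.00047 × 200) = 0.910283
R(trip breaker) = exp(−0.0015 × 200) = 0.740818
Parallel (neutron-flux detector and trip amplifier): 1 − (1 − 0.830274)(1 − 0.864158) = 0.976944
Series ([0.976944] and coincidence logic module): 0.976944 × 0.890475 = 0.869944
Series (signal conditioner and isolation relay): 0.740818 × 0.992627 = 0.735356
Parallel ([0.869944] and [0.735356]): 1 − (1 − 0.869944)(1 − 0.735356) = 0.965581
Series ([0.965581] and power-range monitor): 0.965581 × 0.910283 = 0.878952
Parallel ([0.878952] and trip breaker): 1 − (1 − 0.878952)(1 − 0.740818) = 0.9686

0.9686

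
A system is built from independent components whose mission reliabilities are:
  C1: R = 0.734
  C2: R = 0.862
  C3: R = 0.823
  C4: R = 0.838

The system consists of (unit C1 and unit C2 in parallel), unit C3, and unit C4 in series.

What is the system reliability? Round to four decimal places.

Parallel (C1 and C2): 1 − (1 − 0.734000)(1 − 0.862000) = 0.963292
Series ([0.963292], C3, and C4): 0.963292 × 0.823000 × 0.838000 = 0.6644

0.6644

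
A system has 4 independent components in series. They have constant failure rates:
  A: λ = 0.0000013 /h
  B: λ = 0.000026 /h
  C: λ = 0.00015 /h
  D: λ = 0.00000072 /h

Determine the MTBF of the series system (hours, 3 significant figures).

5620

Series of exponential components: λ_sys = Σ λ_i
λ_sys = 0.0000013 + 0.000026 + 0.00015 + 0.00000072 = 1.7802e-04 /h
MTBF = 1 / λ_sys = 5620 h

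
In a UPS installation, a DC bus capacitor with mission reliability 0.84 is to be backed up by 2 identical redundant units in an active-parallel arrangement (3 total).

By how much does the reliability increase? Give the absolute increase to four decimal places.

R_before = 0.84
R_after = 1 − (1 − 0.84)^3 = 0.9959
ΔR = 0.9959 − 0.84 = 0.1559

0.1559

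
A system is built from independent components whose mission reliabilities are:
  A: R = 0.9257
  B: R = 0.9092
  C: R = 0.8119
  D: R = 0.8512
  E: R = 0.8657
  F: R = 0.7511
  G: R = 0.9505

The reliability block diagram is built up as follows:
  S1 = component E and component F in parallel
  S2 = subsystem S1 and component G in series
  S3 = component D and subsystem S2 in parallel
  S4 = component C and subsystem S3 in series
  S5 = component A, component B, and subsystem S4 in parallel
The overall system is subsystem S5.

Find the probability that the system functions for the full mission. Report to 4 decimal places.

Parallel (E and F): 1 − (1 − 0.865700)(1 − 0.751100) = 0.966573
Series ([0.966573] and G): 0.966573 × 0.950500 = 0.918728
Parallel (D and [0.918728]): 1 − (1 − 0.851200)(1 − 0.918728) = 0.987907
Series (C and [0.987907]): 0.811900 × 0.987907 = 0.802082
Parallel (A, B, and [0.802082]): 1 − (1 − 0.925700)(1 − 0.909200)(1 − 0.802082) = 0.9987

0.9987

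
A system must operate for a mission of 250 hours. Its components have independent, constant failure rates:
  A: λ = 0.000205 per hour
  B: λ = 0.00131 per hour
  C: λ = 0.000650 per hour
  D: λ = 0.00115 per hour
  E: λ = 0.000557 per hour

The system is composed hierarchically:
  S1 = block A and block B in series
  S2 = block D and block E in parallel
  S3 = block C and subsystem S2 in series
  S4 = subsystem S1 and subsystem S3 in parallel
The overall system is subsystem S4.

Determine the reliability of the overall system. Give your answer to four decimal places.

0.9440

R(A) = exp(−0.000205 × 250) = 0.950041
R(B) = exp(−0.00131 × 250) = 0.720723
R(C) = exp(−0.000650 × 250) = 0.850016
R(D) = exp(−0.00115 × 250) = 0.750137
R(E) = exp(−0.000557 × 250) = 0.870010
Series (A and B): 0.950041 × 0.720723 = 0.684716
Parallel (D and E): 1 − (1 − 0.750137)(1 − 0.870010) = 0.967520
Series (C and [0.967520]): 0.850016 × 0.967520 = 0.822407
Parallel ([0.684716] and [0.822407]): 1 − (1 − 0.684716)(1 − 0.822407) = 0.9440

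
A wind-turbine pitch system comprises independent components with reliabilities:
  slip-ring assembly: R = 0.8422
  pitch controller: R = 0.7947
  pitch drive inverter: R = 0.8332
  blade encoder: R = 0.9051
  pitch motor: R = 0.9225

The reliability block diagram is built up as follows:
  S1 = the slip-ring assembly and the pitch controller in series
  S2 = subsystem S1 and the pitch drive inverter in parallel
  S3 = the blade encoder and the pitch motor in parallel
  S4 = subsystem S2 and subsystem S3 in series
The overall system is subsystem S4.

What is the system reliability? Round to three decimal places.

0.938

Series (slip-ring assembly and pitch controller): 0.84220 × 0.79470 = 0.66930
Parallel ([0.66930] and pitch drive inverter): 1 − (1 − 0.66930)(1 − 0.83320) = 0.94484
Parallel (blade encoder and pitch motor): 1 − (1 − 0.90510)(1 − 0.92250) = 0.99265
Series ([0.94484] and [0.99265]): 0.94484 × 0.99265 = 0.938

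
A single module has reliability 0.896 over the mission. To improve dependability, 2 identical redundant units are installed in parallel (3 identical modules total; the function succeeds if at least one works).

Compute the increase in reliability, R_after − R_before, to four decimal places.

0.1029

R_before = 0.896
R_after = 1 − (1 − 0.896)^3 = 0.9989
ΔR = 0.9989 − 0.896 = 0.1029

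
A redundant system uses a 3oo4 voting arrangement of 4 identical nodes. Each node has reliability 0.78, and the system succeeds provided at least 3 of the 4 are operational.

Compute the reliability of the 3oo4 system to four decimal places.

0.7878

R = Σ_{i=3}^{4} C(4,i) p^i (1−p)^{4−i} with p = 0.78
C(4,3)·0.78^3·0.22^1 = 0.417606
C(4,4)·0.78^4·0.22^0 = 0.370151
Sum = 0.7878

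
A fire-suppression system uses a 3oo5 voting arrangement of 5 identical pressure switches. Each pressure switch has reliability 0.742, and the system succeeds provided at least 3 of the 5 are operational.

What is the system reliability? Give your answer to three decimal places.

R = Σ_{i=3}^{5} C(5,i) p^i (1−p)^{5−i} with p = 0.742
C(5,3)·0.742^3·0.258^2 = 0.27193
C(5,4)·0.742^4·0.258^1 = 0.39103
C(5,5)·0.742^5·0.258^0 = 0.22492
Sum = 0.888

0.888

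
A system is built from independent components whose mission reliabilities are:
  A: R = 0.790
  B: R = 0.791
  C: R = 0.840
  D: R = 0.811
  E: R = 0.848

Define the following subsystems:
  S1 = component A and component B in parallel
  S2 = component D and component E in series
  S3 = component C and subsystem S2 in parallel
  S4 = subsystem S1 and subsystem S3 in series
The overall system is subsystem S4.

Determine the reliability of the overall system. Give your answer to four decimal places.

Parallel (A and B): 1 − (1 − 0.790000)(1 − 0.791000) = 0.956110
Series (D and E): 0.811000 × 0.848000 = 0.687728
Parallel (C and [0.687728]): 1 − (1 − 0.840000)(1 − 0.687728) = 0.950036
Series ([0.956110] and [0.950036]): 0.956110 × 0.950036 = 0.9083

0.9083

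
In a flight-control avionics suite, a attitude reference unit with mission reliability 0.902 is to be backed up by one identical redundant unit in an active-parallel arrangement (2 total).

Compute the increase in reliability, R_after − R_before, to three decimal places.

R_before = 0.902
R_after = 1 − (1 − 0.902)^2 = 0.990
ΔR = 0.990 − 0.902 = 0.088

0.088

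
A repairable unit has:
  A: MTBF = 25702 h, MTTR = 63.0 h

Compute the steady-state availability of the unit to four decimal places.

A(A) = MTBF/(MTBF+MTTR) = 25702/(25702+63.0) = 0.9976

0.9976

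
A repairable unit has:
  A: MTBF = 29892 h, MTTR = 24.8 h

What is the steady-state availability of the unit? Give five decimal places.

A(A) = MTBF/(MTBF+MTTR) = 29892/(29892+24.8) = 0.99917

0.99917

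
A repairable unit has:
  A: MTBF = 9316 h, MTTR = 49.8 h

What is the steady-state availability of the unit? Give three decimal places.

A(A) = MTBF/(MTBF+MTTR) = 9316/(9316+49.8) = 0.995

0.995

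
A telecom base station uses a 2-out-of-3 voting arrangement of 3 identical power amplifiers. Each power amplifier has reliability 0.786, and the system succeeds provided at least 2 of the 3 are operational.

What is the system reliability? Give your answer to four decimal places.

0.8822

R = Σ_{i=2}^{3} C(3,i) p^i (1−p)^{3−i} with p = 0.786
C(3,2)·0.786^2·0.214^1 = 0.396625
C(3,3)·0.786^3·0.214^0 = 0.485588
Sum = 0.8822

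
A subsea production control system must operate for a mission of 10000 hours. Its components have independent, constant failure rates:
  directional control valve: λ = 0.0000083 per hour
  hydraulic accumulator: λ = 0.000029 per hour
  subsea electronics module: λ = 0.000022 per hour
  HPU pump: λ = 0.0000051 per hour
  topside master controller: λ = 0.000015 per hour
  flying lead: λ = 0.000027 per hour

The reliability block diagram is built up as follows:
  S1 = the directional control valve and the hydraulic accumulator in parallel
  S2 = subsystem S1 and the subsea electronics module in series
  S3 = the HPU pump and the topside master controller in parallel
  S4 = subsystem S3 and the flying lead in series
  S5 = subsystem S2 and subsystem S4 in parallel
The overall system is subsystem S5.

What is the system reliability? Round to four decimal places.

0.9483

R(directional control valve) = exp(−0.0000083 × 10000) = 0.920351
R(hydraulic accumulator) = exp(−0.000029 × 10000) = 0.748264
R(subsea electronics module) = exp(−0.000022 × 10000) = 0.802519
R(HPU pump) = exp(−0.0000051 × 10000) = 0.950279
R(topside master controller) = exp(−0.000015 × 10000) = 0.860708
R(flying lead) = exp(−0.000027 × 10000) = 0.763379
Parallel (directional control valve and hydraulic accumulator): 1 − (1 − 0.920351)(1 − 0.748264) = 0.979949
Series ([0.979949] and subsea electronics module): 0.979949 × 0.802519 = 0.786428
Parallel (HPU pump and topside master controller): 1 − (1 − 0.950279)(1 − 0.860708) = 0.993074
Series ([0.993074] and flying lead): 0.993074 × 0.763379 = 0.758092
Parallel ([0.786428] and [0.758092]): 1 − (1 − 0.786428)(1 − 0.758092) = 0.9483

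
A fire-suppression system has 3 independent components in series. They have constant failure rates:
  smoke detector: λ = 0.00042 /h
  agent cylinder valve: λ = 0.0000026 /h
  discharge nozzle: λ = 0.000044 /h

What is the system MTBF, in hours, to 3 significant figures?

2140

Series of exponential components: λ_sys = Σ λ_i
λ_sys = 0.00042 + 0.0000026 + 0.000044 = 4.6660e-04 /h
MTBF = 1 / λ_sys = 2140 h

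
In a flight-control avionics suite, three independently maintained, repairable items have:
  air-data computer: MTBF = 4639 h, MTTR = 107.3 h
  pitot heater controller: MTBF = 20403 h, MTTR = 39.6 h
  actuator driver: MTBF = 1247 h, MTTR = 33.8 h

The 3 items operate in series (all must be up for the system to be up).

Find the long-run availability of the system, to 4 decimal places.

0.9498

A(air-data computer) = MTBF/(MTBF+MTTR) = 4639/(4639+107.3) = 0.977393
A(pitot heater controller) = MTBF/(MTBF+MTTR) = 20403/(20403+39.6) = 0.998063
A(actuator driver) = MTBF/(MTBF+MTTR) = 1247/(1247+33.8) = 0.973610
Series availability: 0.977393 × 0.998063 × 0.973610 = 0.9498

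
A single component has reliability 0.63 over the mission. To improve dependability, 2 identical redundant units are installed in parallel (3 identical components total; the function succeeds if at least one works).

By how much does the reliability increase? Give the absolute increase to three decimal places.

R_before = 0.63
R_after = 1 − (1 − 0.63)^3 = 0.949
ΔR = 0.949 − 0.63 = 0.319

0.319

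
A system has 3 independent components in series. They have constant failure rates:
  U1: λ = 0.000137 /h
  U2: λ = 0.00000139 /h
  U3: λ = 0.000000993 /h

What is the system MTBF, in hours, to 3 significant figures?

7170

Series of exponential components: λ_sys = Σ λ_i
λ_sys = 0.000137 + 0.00000139 + 0.000000993 = 1.3938e-04 /h
MTBF = 1 / λ_sys = 7170 h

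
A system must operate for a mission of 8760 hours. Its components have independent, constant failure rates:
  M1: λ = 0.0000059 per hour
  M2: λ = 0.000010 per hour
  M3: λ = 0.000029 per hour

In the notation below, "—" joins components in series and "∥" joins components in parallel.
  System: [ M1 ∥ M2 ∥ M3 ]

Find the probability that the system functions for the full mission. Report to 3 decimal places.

R(M1) = exp(−0.0000059 × 8760) = 0.94963
R(M2) = exp(−0.000010 × 8760) = 0.91613
R(M3) = exp(−0.000029 × 8760) = 0.77566
Parallel (M1, M2, and M3): 1 − (1 − 0.94963)(1 − 0.91613)(1 − 0.77566) = 0.999

0.999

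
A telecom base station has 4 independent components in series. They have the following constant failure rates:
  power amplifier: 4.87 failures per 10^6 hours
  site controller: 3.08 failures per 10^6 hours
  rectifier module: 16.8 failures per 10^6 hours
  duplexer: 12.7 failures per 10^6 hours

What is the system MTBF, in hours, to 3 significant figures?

Series of exponential components: λ_sys = Σ λ_i
λ_sys = 0.00000487 + 0.00000308 + 0.0000168 + 0.0000127 = 3.7450e-05 /h
MTBF = 1 / λ_sys = 26700 h

26700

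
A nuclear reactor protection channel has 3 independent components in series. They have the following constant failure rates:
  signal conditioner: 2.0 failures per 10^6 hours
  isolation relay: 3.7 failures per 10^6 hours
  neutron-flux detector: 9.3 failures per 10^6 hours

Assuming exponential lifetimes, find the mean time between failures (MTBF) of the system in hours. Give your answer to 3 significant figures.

Series of exponential components: λ_sys = Σ λ_i
λ_sys = 0.0000020 + 0.0000037 + 0.0000093 = 1.5000e-05 /h
MTBF = 1 / λ_sys = 66700 h

66700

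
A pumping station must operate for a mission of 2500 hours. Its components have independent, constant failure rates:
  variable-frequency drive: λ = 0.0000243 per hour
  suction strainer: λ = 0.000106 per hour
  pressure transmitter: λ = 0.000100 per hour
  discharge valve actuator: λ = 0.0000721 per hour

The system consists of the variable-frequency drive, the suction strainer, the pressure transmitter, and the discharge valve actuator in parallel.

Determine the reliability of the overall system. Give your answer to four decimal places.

R(variable-frequency drive) = exp(−0.0000243 × 2500) = 0.941058
R(suction strainer) = exp(−0.000106 × 2500) = 0.767206
R(pressure transmitter) = exp(−0.000100 × 2500) = 0.778801
R(discharge valve actuator) = exp(−0.0000721 × 2500) = 0.835061
Parallel (variable-frequency drive, suction strainer, pressure transmitter, and discharge valve actuator): 1 − (1 − 0.941058)(1 − 0.767206)(1 − 0.778801)(1 − 0.835061) = 0.9995

0.9995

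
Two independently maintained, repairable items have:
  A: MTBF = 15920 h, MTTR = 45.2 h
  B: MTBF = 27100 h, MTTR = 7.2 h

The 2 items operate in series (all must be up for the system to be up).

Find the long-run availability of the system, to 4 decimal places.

0.9969

A(A) = MTBF/(MTBF+MTTR) = 15920/(15920+45.2) = 0.997169
A(B) = MTBF/(MTBF+MTTR) = 27100/(27100+7.2) = 0.999734
Series availability: 0.997169 × 0.999734 = 0.9969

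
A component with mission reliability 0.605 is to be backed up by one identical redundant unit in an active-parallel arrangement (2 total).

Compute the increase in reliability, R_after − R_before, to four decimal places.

0.2390

R_before = 0.605
R_after = 1 − (1 − 0.605)^2 = 0.8440
ΔR = 0.8440 − 0.605 = 0.2390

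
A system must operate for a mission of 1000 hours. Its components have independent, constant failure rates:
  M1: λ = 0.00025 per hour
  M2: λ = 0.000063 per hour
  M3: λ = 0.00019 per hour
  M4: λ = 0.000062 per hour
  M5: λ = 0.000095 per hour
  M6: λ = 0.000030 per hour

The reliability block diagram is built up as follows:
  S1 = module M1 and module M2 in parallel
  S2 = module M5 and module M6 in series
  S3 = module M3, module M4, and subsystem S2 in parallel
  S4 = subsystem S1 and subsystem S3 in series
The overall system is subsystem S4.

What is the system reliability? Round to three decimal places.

0.985

R(M1) = exp(−0.00025 × 1000) = 0.77880
R(M2) = exp(−0.000063 × 1000) = 0.93894
R(M3) = exp(−0.00019 × 1000) = 0.82696
R(M4) = exp(−0.000062 × 1000) = 0.93988
R(M5) = exp(−0.000095 × 1000) = 0.90937
R(M6) = exp(−0.000030 × 1000) = 0.97045
Parallel (M1 and M2): 1 − (1 − 0.77880)(1 − 0.93894) = 0.98649
Series (M5 and M6): 0.90937 × 0.97045 = 0.88250
Parallel (M3, M4, and [0.88250]): 1 − (1 − 0.82696)(1 − 0.93988)(1 − 0.88250) = 0.99878
Series ([0.98649] and [0.99878]): 0.98649 × 0.99878 = 0.985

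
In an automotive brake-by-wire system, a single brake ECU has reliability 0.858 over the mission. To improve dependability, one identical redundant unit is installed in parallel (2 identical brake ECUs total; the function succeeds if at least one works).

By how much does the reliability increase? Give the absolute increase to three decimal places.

R_before = 0.858
R_after = 1 − (1 − 0.858)^2 = 0.980
ΔR = 0.980 − 0.858 = 0.122

0.122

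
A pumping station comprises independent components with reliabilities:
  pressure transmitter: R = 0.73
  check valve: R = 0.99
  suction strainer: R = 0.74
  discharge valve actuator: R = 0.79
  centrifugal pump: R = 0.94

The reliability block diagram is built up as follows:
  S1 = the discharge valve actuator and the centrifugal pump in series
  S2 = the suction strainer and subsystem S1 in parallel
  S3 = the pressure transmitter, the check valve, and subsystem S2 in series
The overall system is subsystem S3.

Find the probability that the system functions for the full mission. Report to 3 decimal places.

0.674

Series (discharge valve actuator and centrifugal pump): 0.79000 × 0.94000 = 0.74260
Parallel (suction strainer and [0.74260]): 1 − (1 − 0.74000)(1 − 0.74260) = 0.93308
Series (pressure transmitter, check valve, and [0.93308]): 0.73000 × 0.99000 × 0.93308 = 0.674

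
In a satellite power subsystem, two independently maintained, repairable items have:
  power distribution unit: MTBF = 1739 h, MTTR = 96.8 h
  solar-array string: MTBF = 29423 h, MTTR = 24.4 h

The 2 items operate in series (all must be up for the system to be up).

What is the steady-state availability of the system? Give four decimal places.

A(power distribution unit) = MTBF/(MTBF+MTTR) = 1739/(1739+96.8) = 0.947271
A(solar-array string) = MTBF/(MTBF+MTTR) = 29423/(29423+24.4) = 0.999171
Series availability: 0.947271 × 0.999171 = 0.9465

0.9465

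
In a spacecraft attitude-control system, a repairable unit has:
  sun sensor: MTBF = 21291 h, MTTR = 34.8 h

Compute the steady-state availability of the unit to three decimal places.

0.998

A(sun sensor) = MTBF/(MTBF+MTTR) = 21291/(21291+34.8) = 0.998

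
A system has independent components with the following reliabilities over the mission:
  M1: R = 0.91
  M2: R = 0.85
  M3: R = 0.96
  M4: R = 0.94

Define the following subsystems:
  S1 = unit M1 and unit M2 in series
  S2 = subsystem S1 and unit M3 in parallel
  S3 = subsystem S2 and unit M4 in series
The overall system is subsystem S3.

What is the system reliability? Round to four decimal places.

0.9315

Series (M1 and M2): 0.910000 × 0.850000 = 0.773500
Parallel ([0.773500] and M3): 1 − (1 − 0.773500)(1 − 0.960000) = 0.990940
Series ([0.990940] and M4): 0.990940 × 0.940000 = 0.9315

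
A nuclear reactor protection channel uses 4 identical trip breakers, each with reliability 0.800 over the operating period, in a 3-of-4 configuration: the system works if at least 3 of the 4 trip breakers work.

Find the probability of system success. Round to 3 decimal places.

R = Σ_{i=3}^{4} C(4,i) p^i (1−p)^{4−i} with p = 0.800
C(4,3)·0.800^3·0.200^1 = 0.40960
C(4,4)·0.800^4·0.200^0 = 0.40960
Sum = 0.819

0.819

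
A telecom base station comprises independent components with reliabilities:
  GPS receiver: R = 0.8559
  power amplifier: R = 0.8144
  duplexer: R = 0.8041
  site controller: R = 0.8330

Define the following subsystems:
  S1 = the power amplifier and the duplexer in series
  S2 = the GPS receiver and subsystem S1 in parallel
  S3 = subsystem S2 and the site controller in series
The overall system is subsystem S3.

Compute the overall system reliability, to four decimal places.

Series (power amplifier and duplexer): 0.814400 × 0.804100 = 0.654859
Parallel (GPS receiver and [0.654859]): 1 − (1 − 0.855900)(1 − 0.654859) = 0.950265
Series ([0.950265] and site controller): 0.950265 × 0.833000 = 0.7916

0.7916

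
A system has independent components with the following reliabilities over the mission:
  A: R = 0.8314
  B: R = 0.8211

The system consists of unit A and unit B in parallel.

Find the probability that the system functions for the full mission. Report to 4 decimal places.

Parallel (A and B): 1 − (1 − 0.831400)(1 − 0.821100) = 0.9698

0.9698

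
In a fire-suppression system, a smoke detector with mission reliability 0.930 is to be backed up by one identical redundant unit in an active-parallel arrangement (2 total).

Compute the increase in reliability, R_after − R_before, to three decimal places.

R_before = 0.930
R_after = 1 − (1 − 0.930)^2 = 0.995
ΔR = 0.995 − 0.930 = 0.065

0.065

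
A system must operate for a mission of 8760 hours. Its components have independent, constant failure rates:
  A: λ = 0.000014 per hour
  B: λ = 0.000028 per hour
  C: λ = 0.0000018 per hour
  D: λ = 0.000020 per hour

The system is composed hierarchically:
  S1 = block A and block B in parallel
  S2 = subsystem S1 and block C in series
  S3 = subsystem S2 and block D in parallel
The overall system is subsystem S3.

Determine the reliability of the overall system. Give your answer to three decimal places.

R(A) = exp(−0.000014 × 8760) = 0.88458
R(B) = exp(−0.000028 × 8760) = 0.78249
R(C) = exp(−0.0000018 × 8760) = 0.98436
R(D) = exp(−0.000020 × 8760) = 0.83929
Parallel (A and B): 1 − (1 − 0.88458)(1 − 0.78249) = 0.97489
Series ([0.97489] and C): 0.97489 × 0.98436 = 0.95964
Parallel ([0.95964] and D): 1 − (1 − 0.95964)(1 − 0.83929) = 0.994

0.994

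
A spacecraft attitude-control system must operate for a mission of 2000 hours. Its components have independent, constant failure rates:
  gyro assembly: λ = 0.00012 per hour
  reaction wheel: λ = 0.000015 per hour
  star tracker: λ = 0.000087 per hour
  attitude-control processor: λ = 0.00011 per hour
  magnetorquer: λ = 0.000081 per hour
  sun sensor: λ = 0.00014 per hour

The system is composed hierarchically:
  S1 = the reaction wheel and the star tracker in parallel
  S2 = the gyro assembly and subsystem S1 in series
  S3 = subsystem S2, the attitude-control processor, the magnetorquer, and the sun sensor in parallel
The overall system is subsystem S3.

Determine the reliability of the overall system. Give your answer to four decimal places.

0.9984

R(gyro assembly) = exp(−0.00012 × 2000) = 0.786628
R(reaction wheel) = exp(−0.000015 × 2000) = 0.970446
R(star tracker) = exp(−0.000087 × 2000) = 0.840297
R(attitude-control processor) = exp(−0.00011 × 2000) = 0.802519
R(magnetorquer) = exp(−0.000081 × 2000) = 0.850441
R(sun sensor) = exp(−0.00014 × 2000) = 0.755784
Parallel (reaction wheel and star tracker): 1 − (1 − 0.970446)(1 − 0.840297) = 0.995280
Series (gyro assembly and [0.995280]): 0.786628 × 0.995280 = 0.782915
Parallel ([0.782915], attitude-control processor, magnetorquer, and sun sensor): 1 − (1 − 0.782915)(1 − 0.802519)(1 − 0.850441)(1 − 0.755784) = 0.9984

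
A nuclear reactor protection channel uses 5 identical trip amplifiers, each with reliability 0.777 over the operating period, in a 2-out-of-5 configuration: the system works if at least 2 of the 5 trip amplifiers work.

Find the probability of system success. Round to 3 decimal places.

0.990

R = Σ_{i=2}^{5} C(5,i) p^i (1−p)^{5−i} with p = 0.777
C(5,2)·0.777^2·0.223^3 = 0.06695
C(5,3)·0.777^3·0.223^2 = 0.23328
C(5,4)·0.777^4·0.223^1 = 0.40640
C(5,5)·0.777^5·0.223^0 = 0.28321
Sum = 0.990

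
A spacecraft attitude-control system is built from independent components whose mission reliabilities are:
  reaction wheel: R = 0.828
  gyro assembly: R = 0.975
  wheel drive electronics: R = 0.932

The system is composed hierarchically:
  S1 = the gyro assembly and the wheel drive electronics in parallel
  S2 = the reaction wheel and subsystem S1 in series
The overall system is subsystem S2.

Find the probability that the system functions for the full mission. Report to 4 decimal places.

Parallel (gyro assembly and wheel drive electronics): 1 − (1 − 0.975000)(1 − 0.932000) = 0.998300
Series (reaction wheel and [0.998300]): 0.828000 × 0.998300 = 0.8266

0.8266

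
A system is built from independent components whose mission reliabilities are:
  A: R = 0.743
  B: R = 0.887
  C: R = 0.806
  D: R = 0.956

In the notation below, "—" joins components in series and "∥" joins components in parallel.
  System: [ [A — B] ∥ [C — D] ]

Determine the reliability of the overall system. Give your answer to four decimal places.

Series (A and B): 0.743000 × 0.887000 = 0.659041
Series (C and D): 0.806000 × 0.956000 = 0.770536
Parallel ([0.659041] and [0.770536]): 1 − (1 − 0.659041)(1 − 0.770536) = 0.9218

0.9218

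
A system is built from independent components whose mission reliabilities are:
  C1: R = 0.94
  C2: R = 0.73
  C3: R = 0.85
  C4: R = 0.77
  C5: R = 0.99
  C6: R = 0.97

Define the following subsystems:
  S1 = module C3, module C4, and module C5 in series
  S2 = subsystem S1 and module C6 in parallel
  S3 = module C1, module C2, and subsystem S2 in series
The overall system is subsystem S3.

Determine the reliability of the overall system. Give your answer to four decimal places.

Series (C3, C4, and C5): 0.850000 × 0.770000 × 0.990000 = 0.647955
Parallel ([0.647955] and C6): 1 − (1 − 0.647955)(1 − 0.970000) = 0.989439
Series (C1, C2, and [0.989439]): 0.940000 × 0.730000 × 0.989439 = 0.6790

0.6790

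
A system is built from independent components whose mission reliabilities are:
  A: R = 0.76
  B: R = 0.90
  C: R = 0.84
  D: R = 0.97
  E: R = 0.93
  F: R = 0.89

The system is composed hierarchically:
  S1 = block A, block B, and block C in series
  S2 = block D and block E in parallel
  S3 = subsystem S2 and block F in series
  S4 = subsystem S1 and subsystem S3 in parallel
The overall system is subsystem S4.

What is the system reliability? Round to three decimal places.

Series (A, B, and C): 0.76000 × 0.90000 × 0.84000 = 0.57456
Parallel (D and E): 1 − (1 − 0.97000)(1 − 0.93000) = 0.99790
Series ([0.99790] and F): 0.99790 × 0.89000 = 0.88813
Parallel ([0.57456] and [0.88813]): 1 − (1 − 0.57456)(1 − 0.88813) = 0.952

0.952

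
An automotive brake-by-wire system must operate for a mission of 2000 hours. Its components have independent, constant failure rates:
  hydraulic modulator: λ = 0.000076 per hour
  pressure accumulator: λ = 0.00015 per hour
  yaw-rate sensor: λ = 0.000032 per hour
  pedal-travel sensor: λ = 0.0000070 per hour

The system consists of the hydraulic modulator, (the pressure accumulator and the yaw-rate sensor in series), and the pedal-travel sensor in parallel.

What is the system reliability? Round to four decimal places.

0.9994

R(hydraulic modulator) = exp(−0.000076 × 2000) = 0.858988
R(pressure accumulator) = exp(−0.00015 × 2000) = 0.740818
R(yaw-rate sensor) = exp(−0.000032 × 2000) = 0.938005
R(pedal-travel sensor) = exp(−0.0000070 × 2000) = 0.986098
Series (pressure accumulator and yaw-rate sensor): 0.740818 × 0.938005 = 0.694891
Parallel (hydraulic modulator, [0.694891], and pedal-travel sensor): 1 − (1 − 0.858988)(1 − 0.694891)(1 − 0.986098) = 0.9994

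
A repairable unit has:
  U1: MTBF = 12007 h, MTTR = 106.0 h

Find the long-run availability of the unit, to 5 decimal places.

A(U1) = MTBF/(MTBF+MTTR) = 12007/(12007+106.0) = 0.99125

0.99125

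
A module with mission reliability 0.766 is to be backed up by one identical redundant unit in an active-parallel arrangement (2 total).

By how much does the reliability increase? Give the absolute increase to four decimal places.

0.1792

R_before = 0.766
R_after = 1 − (1 − 0.766)^2 = 0.9452
ΔR = 0.9452 − 0.766 = 0.1792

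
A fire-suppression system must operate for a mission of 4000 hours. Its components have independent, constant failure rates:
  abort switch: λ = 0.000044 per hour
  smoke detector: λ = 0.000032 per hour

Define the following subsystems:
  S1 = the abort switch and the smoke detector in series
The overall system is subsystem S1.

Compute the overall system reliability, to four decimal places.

R(abort switch) = exp(−0.000044 × 4000) = 0.838618
R(smoke detector) = exp(−0.000032 × 4000) = 0.879853
Series (abort switch and smoke detector): 0.838618 × 0.879853 = 0.7379

0.7379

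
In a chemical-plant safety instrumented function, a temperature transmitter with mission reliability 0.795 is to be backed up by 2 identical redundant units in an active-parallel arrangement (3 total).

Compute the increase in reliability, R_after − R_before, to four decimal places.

R_before = 0.795
R_after = 1 − (1 − 0.795)^3 = 0.9914
ΔR = 0.9914 − 0.795 = 0.1964

0.1964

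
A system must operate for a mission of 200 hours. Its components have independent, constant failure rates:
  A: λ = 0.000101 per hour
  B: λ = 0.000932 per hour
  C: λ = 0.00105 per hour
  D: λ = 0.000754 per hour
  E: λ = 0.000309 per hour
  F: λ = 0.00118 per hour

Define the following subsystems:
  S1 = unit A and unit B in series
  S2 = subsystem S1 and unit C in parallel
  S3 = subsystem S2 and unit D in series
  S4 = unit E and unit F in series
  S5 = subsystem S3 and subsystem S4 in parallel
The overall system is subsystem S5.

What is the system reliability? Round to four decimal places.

0.9561

R(A) = exp(−0.000101 × 200) = 0.980003
R(B) = exp(−0.000932 × 200) = 0.829942
R(C) = exp(−0.00105 × 200) = 0.810584
R(D) = exp(−0.000754 × 200) = 0.860020
R(E) = exp(−0.000309 × 200) = 0.940071
R(F) = exp(−0.00118 × 200) = 0.789781
Series (A and B): 0.980003 × 0.829942 = 0.813346
Parallel ([0.813346] and C): 1 − (1 − 0.813346)(1 − 0.810584) = 0.964645
Series ([0.964645] and D): 0.964645 × 0.860020 = 0.829614
Series (E and F): 0.940071 × 0.789781 = 0.742450
Parallel ([0.829614] and [0.742450]): 1 − (1 − 0.829614)(1 − 0.742450) = 0.9561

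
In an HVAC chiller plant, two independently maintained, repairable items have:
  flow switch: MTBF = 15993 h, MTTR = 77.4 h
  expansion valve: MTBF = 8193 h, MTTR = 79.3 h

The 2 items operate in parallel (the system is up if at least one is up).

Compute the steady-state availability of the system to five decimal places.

A(flow switch) = MTBF/(MTBF+MTTR) = 15993/(15993+77.4) = 0.995184
A(expansion valve) = MTBF/(MTBF+MTTR) = 8193/(8193+79.3) = 0.990414
Parallel availability: 1 − (1 − 0.995184)(1 − 0.990414) = 0.99995

0.99995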